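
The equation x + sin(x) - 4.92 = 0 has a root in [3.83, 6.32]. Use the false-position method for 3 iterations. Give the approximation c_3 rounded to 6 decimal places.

5.568650

f(3.830000) = -1.725308, f(6.320000) = 1.436806
step 1: c = 5.188590, f(c) = -0.620153 < 0 → new bracket [5.188590, 6.320000]
step 2: c = 5.529699, f(c) = -0.074487 < 0 → new bracket [5.529699, 6.320000]
step 3: c = 5.568650, f(c) = -0.006616 < 0 → new bracket [5.568650, 6.320000]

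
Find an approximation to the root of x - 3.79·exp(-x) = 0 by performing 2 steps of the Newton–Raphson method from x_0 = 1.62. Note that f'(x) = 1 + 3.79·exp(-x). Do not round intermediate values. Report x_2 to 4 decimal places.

x_0 = 1.620000: f = 0.869964, f' = 1.750036 → x_1 = 1.620000 - (0.869964)/(1.750036) = 1.122888
x_1 = 1.122888: f = -0.110146, f' = 2.233034 → x_2 = 1.122888 - (-0.110146)/(2.233034) = 1.172214

1.1722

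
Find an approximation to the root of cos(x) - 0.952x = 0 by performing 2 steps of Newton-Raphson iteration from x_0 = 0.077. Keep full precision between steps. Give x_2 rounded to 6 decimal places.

f'(x) = -sin(x) - 0.952
x_0 = 0.077000: f = 0.923733, f' = -1.028924 → x_1 = 0.077000 - (0.923733)/(-1.028924) = 0.974766
x_1 = 0.974766: f = -0.366616, f' = -1.779571 → x_2 = 0.974766 - (-0.366616)/(-1.779571) = 0.768753

0.768753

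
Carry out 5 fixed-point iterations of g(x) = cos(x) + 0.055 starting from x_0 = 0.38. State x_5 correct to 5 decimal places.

x_1 = g(0.380000) = 0.983665
x_2 = g(0.983665) = 0.608975
x_3 = g(0.608975) = 0.875235
x_4 = g(0.875235) = 0.695817
x_5 = g(0.695817) = 0.822530

0.82253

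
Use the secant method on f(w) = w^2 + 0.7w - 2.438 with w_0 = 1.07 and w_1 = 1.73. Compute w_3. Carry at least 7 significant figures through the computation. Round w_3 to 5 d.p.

1.24691

Secant update: w_(k+1) = w_k − f(w_k)·(w_k − w_(k-1))/(f(w_k) − f(w_(k-1))).
f(w_0) = -0.544100, f(w_1) = 1.765900
w_2 = 1.730000 - (1.765900)·(1.730000 - 1.070000)/(1.765900 - (-0.544100)) = 1.225457; f(w_2) = -0.078435
w_3 = 1.225457 - (-0.078435)·(1.225457 - 1.730000)/(-0.078435 - (1.765900)) = 1.246914; f(w_3) = -0.010366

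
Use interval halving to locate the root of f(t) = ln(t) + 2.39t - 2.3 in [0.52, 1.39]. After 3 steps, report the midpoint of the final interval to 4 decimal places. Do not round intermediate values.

f(0.520000) = -1.711126, f(1.390000) = 1.351404 (opposite signs)
step 1: m = 0.955000, f(m) = -0.063594 < 0 → root in [0.955000, 1.390000]
step 2: m = 1.172500, f(m) = 0.661413 > 0 → root in [0.955000, 1.172500]
step 3: m = 1.063750, f(m) = 0.304163 > 0 → root in [0.955000, 1.063750]
Midpoint of [0.955000, 1.063750] = 1.009375

1.0094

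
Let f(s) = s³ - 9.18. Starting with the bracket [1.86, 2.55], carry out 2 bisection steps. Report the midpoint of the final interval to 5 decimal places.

f(1.860000) = -2.745144, f(2.550000) = 7.401375 (opposite signs)
step 1: m = 2.205000, f(m) = 1.540765 > 0 → root in [1.860000, 2.205000]
step 2: m = 2.032500, f(m) = -0.783628 < 0 → root in [2.032500, 2.205000]
Midpoint of [2.032500, 2.205000] = 2.118750

2.11875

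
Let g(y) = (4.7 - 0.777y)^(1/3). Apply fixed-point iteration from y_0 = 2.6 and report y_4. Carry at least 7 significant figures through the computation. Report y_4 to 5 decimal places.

y_1 = g(2.600000) = 1.388995
y_2 = g(1.388995) = 1.535558
y_3 = g(1.535558) = 1.519287
y_4 = g(1.519287) = 1.521111

1.52111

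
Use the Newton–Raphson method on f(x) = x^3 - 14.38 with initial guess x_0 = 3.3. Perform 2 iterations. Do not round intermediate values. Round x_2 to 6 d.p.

2.447772

Newton update: x ← x − f(x)/f'(x).
f'(x) = 3x^2
x_0 = 3.300000: f = 21.557000, f' = 32.670000 → x_1 = 3.300000 - (21.557000)/(32.670000) = 2.640159
x_1 = 2.640159: f = 4.023072, f' = 20.911321 → x_2 = 2.640159 - (4.023072)/(20.911321) = 2.447772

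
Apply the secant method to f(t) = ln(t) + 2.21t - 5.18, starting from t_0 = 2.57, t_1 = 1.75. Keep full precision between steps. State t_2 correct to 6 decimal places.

2.031069

f(t_0) = 1.443606, f(t_1) = -0.752884
t_2 = 1.750000 - (-0.752884)·(1.750000 - 2.570000)/(-0.752884 - (1.443606)) = 2.031069; f(t_2) = 0.017224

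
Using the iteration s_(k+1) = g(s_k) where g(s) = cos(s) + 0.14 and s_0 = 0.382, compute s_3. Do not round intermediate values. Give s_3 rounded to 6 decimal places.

0.952746

s_1 = g(0.382000) = 1.067921
s_2 = g(1.067921) = 0.621947
s_3 = g(0.621947) = 0.952746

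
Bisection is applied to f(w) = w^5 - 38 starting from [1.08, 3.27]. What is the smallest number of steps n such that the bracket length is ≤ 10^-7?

Initial width b − a = 3.27 − 1.08 = 2.190000.
After n steps the width is (b−a)/2^n; need (b−a)/2^n ≤ 10^-7.
So n ≥ log₂(2.190000/10^-7) = log₂(21900000.0000) ≈ 24.3844.
Hence n = 25.

25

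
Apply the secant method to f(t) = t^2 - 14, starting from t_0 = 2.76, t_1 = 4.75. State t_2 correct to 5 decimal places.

3.60985

f(t_0) = -6.382400, f(t_1) = 8.562500
t_2 = 4.750000 - (8.562500)·(4.750000 - 2.760000)/(8.562500 - (-6.382400)) = 3.609854; f(t_2) = -0.968958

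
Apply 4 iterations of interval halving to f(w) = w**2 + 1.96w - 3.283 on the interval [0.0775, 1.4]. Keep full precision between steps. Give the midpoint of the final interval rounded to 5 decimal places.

1.11070

f(0.077500) = -3.125094, f(1.400000) = 1.421000 (opposite signs)
step 1: m = 0.738750, f(m) = -1.289298 < 0 → root in [0.738750, 1.400000]
step 2: m = 1.069375, f(m) = -0.043462 < 0 → root in [1.069375, 1.400000]
step 3: m = 1.234687, f(m) = 0.661441 > 0 → root in [1.069375, 1.234687]
step 4: m = 1.152031, f(m) = 0.302157 > 0 → root in [1.069375, 1.152031]
Midpoint of [1.069375, 1.152031] = 1.110703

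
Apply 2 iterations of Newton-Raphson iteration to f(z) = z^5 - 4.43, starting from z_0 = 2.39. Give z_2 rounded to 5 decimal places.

1.61398

f'(z) = 5z^4
z_0 = 2.390000: f = 73.551127, f' = 163.140432 → z_1 = 2.390000 - (73.551127)/(163.140432) = 1.939155
z_1 = 1.939155: f = 22.989661, f' = 70.700042 → z_2 = 1.939155 - (22.989661)/(70.700042) = 1.613983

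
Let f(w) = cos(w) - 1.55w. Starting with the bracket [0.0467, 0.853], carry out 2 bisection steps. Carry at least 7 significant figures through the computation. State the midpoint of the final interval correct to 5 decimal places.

0.55064

f(0.046700) = 0.926525, f(0.853000) = -0.664424 (opposite signs)
step 1: m = 0.449850, f(m) = 0.203245 > 0 → root in [0.449850, 0.853000]
step 2: m = 0.651425, f(m) = -0.214488 < 0 → root in [0.449850, 0.651425]
Midpoint of [0.449850, 0.651425] = 0.550637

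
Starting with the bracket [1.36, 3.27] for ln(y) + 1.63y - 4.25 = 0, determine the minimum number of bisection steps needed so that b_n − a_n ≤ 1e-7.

Initial width b − a = 3.27 − 1.36 = 1.910000.
After n steps the width is (b−a)/2^n; need (b−a)/2^n ≤ 1e-7.
So n ≥ log₂(1.910000/1e-7) = log₂(19100000.0000) ≈ 24.1871.
Hence n = 25.

25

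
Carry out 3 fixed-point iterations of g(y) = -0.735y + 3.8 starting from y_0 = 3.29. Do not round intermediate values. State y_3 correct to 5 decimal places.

1.75351

y_1 = g(3.290000) = 1.381850
y_2 = g(1.381850) = 2.784340
y_3 = g(2.784340) = 1.753510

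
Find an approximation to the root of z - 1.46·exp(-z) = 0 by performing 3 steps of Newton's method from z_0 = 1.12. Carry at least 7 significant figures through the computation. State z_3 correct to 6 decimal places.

0.714545

Newton update: z ← z − f(z)/f'(z).
f'(z) = 1 + 1.46·exp(-z)
z_0 = 1.120000: f = 0.643631, f' = 1.476369 → z_1 = 1.120000 - (0.643631)/(1.476369) = 0.684044
z_1 = 0.684044: f = -0.052631, f' = 1.736676 → z_2 = 0.684044 - (-0.052631)/(1.736676) = 0.714350
z_2 = 0.714350: f = -0.000335, f' = 1.714685 → z_3 = 0.714350 - (-0.000335)/(1.714685) = 0.714545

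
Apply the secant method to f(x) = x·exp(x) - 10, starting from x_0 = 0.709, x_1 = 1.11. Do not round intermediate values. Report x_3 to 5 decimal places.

1.45331

f(x_0) = -8.559342, f(x_1) = -6.631862
x_2 = 1.110000 - (-6.631862)·(1.110000 - 0.709000)/(-6.631862 - (-8.559342)) = 2.489717; f(x_2) = 20.020681
x_3 = 2.489717 - (20.020681)·(2.489717 - 1.110000)/(20.020681 - (-6.631862)) = 1.453310; f(x_3) = -3.783827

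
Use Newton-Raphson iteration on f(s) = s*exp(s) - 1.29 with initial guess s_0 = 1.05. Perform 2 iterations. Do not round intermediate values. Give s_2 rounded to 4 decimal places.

0.6707

f'(s) = (s+1)*exp(s)
s_0 = 1.050000: f = 1.710534, f' = 5.858185 → s_1 = 1.050000 - (1.710534)/(5.858185) = 0.758010
s_1 = 0.758010: f = 0.327611, f' = 3.751635 → s_2 = 0.758010 - (0.327611)/(3.751635) = 0.670685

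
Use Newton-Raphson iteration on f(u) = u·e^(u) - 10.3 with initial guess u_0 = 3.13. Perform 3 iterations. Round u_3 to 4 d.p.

1.8024

f'(u) = (u + 1)·e^(u)
u_0 = 3.130000: f = 61.295556, f' = 94.469536 → u_1 = 3.130000 - (61.295556)/(94.469536) = 2.481161
u_1 = 2.481161: f = 19.362602, f' = 41.617733 → u_2 = 2.481161 - (19.362602)/(41.617733) = 2.015912
u_2 = 2.015912: f = 4.834598, f' = 22.642167 → u_3 = 2.015912 - (4.834598)/(22.642167) = 1.802390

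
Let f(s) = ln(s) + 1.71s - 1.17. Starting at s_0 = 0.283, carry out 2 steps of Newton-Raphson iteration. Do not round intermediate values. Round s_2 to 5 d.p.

0.80111

Newton update: s ← s − f(s)/f'(s).
f'(s) = 1/s + 1.71
s_0 = 0.283000: f = -1.948378, f' = 5.243569 → s_1 = 0.283000 - (-1.948378)/(5.243569) = 0.654575
s_1 = 0.654575: f = -0.474446, f' = 3.237709 → s_2 = 0.654575 - (-0.474446)/(3.237709) = 0.801113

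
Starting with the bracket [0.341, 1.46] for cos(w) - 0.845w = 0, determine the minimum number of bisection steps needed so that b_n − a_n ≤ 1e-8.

27

Initial width b − a = 1.46 − 0.341 = 1.119000.
After n steps the width is (b−a)/2^n; need (b−a)/2^n ≤ 1e-8.
So n ≥ log₂(1.119000/1e-8) = log₂(111900000.0000) ≈ 26.7376.
Hence n = 27.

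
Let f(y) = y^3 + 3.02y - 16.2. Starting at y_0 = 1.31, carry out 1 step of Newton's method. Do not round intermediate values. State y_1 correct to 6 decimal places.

2.533720

Newton update: y ← y − f(y)/f'(y).
f'(y) = 3y^2 + 3.02
y_0 = 1.310000: f = -9.995709, f' = 8.168300 → y_1 = 1.310000 - (-9.995709)/(8.168300) = 2.533720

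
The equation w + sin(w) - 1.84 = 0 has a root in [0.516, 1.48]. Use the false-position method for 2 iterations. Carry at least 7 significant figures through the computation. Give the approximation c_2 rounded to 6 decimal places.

f(0.516000) = -0.830595, f(1.480000) = 0.635881
step 1: c = 1.061999, f(c) = 0.095329 > 0 → new bracket [0.516000, 1.061999]
step 2: c = 1.005785, f(c) = 0.010367 > 0 → new bracket [0.516000, 1.005785]

1.005785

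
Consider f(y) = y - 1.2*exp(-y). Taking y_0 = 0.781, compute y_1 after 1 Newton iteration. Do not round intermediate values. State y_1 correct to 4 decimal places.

0.6316

Newton update: y ← y − f(y)/f'(y).
f'(y) = 1 + 1.2*exp(-y)
y_0 = 0.781000: f = 0.231463, f' = 1.549537 → y_1 = 0.781000 - (0.231463)/(1.549537) = 0.631625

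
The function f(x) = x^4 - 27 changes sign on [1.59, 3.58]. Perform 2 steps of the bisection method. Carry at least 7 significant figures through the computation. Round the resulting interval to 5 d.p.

f(1.590000) = -20.608710, f(3.580000) = 137.260109 (opposite signs)
step 1: m = 2.585000, f(m) = 17.652131 > 0 → root in [1.590000, 2.585000]
step 2: m = 2.087500, f(m) = -8.010832 < 0 → root in [2.087500, 2.585000]

[2.08750, 2.58500]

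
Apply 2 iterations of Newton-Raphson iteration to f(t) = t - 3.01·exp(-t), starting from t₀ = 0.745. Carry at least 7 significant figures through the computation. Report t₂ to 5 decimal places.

f'(t) = 1 + 3.01·exp(-t)
t_0 = 0.745000: f = -0.683950, f' = 2.428950 → t_1 = 0.745000 - (-0.683950)/(2.428950) = 1.026583
t_1 = 1.026583: f = -0.051687, f' = 2.078269 → t_2 = 1.026583 - (-0.051687)/(2.078269) = 1.051453

1.05145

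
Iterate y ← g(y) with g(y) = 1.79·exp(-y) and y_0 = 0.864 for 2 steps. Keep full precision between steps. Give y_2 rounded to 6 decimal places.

y_1 = g(0.864000) = 0.754436
y_2 = g(0.754436) = 0.841793

0.841793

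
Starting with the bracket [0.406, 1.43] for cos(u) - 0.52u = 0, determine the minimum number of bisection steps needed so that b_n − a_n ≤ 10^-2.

7

Initial width b − a = 1.43 − 0.406 = 1.024000.
After n steps the width is (b−a)/2^n; need (b−a)/2^n ≤ 10^-2.
So n ≥ log₂(1.024000/10^-2) = log₂(102.4000) ≈ 6.6781.
Hence n = 7.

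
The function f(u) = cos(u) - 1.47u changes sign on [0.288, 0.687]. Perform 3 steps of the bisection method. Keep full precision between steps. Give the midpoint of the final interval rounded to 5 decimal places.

f(0.288000) = 0.535454, f(0.687000) = -0.236738 (opposite signs)
step 1: m = 0.487500, f(m) = 0.166882 > 0 → root in [0.487500, 0.687000]
step 2: m = 0.587250, f(m) = -0.030790 < 0 → root in [0.487500, 0.587250]
step 3: m = 0.537375, f(m) = 0.069114 > 0 → root in [0.537375, 0.587250]
Midpoint of [0.537375, 0.587250] = 0.562312

0.56231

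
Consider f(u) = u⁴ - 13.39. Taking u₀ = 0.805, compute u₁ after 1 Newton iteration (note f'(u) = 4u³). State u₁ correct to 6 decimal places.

u_0 = 0.805000: f = -12.970064, f' = 2.086641 → u_1 = 0.805000 - (-12.970064)/(2.086641) = 7.020763

7.020763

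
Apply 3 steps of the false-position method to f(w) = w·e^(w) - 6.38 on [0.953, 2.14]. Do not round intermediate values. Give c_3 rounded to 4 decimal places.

1.4331

False-position update: c = (a·f(b) − b·f(a))/(f(b) − f(a)); replace the endpoint whose sign matches f(c).
f(0.953000) = -3.908415, f(2.140000) = 11.808797
step 1: c = 1.248173, f(c) = -2.031404 < 0 → new bracket [1.248173, 2.140000]
step 2: c = 1.379071, f(c) = -0.903418 < 0 → new bracket [1.379071, 2.140000]
step 3: c = 1.433148, f(c) = -0.372424 < 0 → new bracket [1.433148, 2.140000]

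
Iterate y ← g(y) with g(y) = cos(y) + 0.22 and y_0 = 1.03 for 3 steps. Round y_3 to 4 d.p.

0.7919

y_1 = g(1.030000) = 0.734819
y_2 = g(0.734819) = 0.961952
y_3 = g(0.961952) = 0.791920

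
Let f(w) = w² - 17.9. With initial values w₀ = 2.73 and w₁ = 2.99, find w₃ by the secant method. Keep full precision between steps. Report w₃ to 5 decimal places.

f(w_0) = -10.447100, f(w_1) = -8.959900
w_2 = 2.990000 - (-8.959900)·(2.990000 - 2.730000)/(-8.959900 - (-10.447100)) = 4.556416; f(w_2) = 2.860928
w_3 = 4.556416 - (2.860928)·(4.556416 - 2.990000)/(2.860928 - (-8.959900)) = 4.177305; f(w_3) = -0.450120

4.17731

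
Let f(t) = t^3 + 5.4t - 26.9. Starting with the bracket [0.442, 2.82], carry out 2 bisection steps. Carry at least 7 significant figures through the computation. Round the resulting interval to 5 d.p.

[2.22550, 2.82000]

f(0.442000) = -24.426849, f(2.820000) = 10.753768 (opposite signs)
step 1: m = 1.631000, f(m) = -13.753877 < 0 → root in [1.631000, 2.820000]
step 2: m = 2.225500, f(m) = -3.859732 < 0 → root in [2.225500, 2.820000]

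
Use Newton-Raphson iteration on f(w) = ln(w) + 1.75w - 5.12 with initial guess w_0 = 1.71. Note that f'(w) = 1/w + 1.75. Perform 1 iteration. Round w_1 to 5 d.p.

2.39143

Newton update: w ← w − f(w)/f'(w).
w_0 = 1.710000: f = -1.591007, f' = 2.334795 → w_1 = 1.710000 - (-1.591007)/(2.334795) = 2.391433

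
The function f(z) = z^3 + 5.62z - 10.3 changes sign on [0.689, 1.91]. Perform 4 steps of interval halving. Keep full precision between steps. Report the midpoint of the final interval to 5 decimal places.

1.33766

f(0.689000) = -6.100737, f(1.910000) = 7.402071 (opposite signs)
step 1: m = 1.299500, f(m) = -0.802344 < 0 → root in [1.299500, 1.910000]
step 2: m = 1.604750, f(m) = 2.851283 > 0 → root in [1.299500, 1.604750]
step 3: m = 1.452125, f(m) = 0.922991 > 0 → root in [1.299500, 1.452125]
step 4: m = 1.375812, f(m) = 0.036287 > 0 → root in [1.299500, 1.375812]
Midpoint of [1.299500, 1.375812] = 1.337656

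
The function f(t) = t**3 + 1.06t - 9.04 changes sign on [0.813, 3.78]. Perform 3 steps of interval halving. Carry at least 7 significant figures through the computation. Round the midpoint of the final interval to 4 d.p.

f(0.813000) = -7.640852, f(3.780000) = 48.976952 (opposite signs)
step 1: m = 2.296500, f(m) = 5.505829 > 0 → root in [0.813000, 2.296500]
step 2: m = 1.554750, f(m) = -3.633749 < 0 → root in [1.554750, 2.296500]
step 3: m = 1.925625, f(m) = 0.141441 > 0 → root in [1.554750, 1.925625]
Midpoint of [1.554750, 1.925625] = 1.740187

1.7402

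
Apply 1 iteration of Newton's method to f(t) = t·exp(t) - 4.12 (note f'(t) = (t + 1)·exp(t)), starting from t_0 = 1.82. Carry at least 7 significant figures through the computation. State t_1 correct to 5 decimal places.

t_0 = 1.820000: f = 7.112782, f' = 17.404641 → t_1 = 1.820000 - (7.112782)/(17.404641) = 1.411328

1.41133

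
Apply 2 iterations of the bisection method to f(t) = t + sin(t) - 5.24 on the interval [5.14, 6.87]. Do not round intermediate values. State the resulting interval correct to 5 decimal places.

[5.57250, 6.00500]

f(5.140000) = -1.009959, f(6.870000) = 2.183711 (opposite signs)
step 1: m = 6.005000, f(m) = 0.490389 > 0 → root in [5.140000, 6.005000]
step 2: m = 5.572500, f(m) = -0.319853 < 0 → root in [5.572500, 6.005000]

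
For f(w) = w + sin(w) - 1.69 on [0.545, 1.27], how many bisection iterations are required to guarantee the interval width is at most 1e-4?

Initial width b − a = 1.27 − 0.545 = 0.725000.
After n steps the width is (b−a)/2^n; need (b−a)/2^n ≤ 1e-4.
So n ≥ log₂(0.725000/1e-4) = log₂(7250.0000) ≈ 12.8238.
Hence n = 13.

13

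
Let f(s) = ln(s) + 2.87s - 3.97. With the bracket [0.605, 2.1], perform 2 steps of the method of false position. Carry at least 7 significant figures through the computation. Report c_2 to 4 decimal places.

1.2977

f(0.605000) = -2.736177, f(2.100000) = 2.798937
step 1: c = 1.344024, f(c) = 0.183018 > 0 → new bracket [0.605000, 1.344024]
step 2: c = 1.297691, f(c) = 0.014961 > 0 → new bracket [0.605000, 1.297691]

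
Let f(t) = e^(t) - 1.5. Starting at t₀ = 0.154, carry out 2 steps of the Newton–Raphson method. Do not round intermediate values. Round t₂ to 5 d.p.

f'(t) = e^(t)
t_0 = 0.154000: f = -0.333509, f' = 1.166491 → t_1 = 0.154000 - (-0.333509)/(1.166491) = 0.439908
t_1 = 0.439908: f = 0.052564, f' = 1.552564 → t_2 = 0.439908 - (0.052564)/(1.552564) = 0.406052

0.40605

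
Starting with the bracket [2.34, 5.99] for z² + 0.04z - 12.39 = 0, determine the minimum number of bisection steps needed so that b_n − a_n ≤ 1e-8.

Initial width b − a = 5.99 − 2.34 = 3.650000.
After n steps the width is (b−a)/2^n; need (b−a)/2^n ≤ 1e-8.
So n ≥ log₂(3.650000/1e-8) = log₂(365000000.0000) ≈ 28.4433.
Hence n = 29.

29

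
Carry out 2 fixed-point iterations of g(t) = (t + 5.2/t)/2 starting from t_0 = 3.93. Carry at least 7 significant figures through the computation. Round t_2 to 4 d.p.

2.3032

t_1 = g(3.930000) = 2.626578
t_2 = g(2.626578) = 2.303170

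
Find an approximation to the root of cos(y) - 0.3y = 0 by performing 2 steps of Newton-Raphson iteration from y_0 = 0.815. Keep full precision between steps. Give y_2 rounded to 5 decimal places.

f'(y) = -sin(y) - 0.3
y_0 = 0.815000: f = 0.441368, f' = -1.027726 → y_1 = 0.815000 - (0.441368)/(-1.027726) = 1.244461
y_1 = 1.244461: f = -0.052765, f' = -1.247224 → y_2 = 1.244461 - (-0.052765)/(-1.247224) = 1.202156

1.20216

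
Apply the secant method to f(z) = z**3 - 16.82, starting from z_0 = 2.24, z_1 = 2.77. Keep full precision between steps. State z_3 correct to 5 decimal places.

f(z_0) = -5.580576, f(z_1) = 4.433933
z_2 = 2.770000 - (4.433933)·(2.770000 - 2.240000)/(4.433933 - (-5.580576)) = 2.535342; f(z_2) = -0.522925
z_3 = 2.535342 - (-0.522925)·(2.535342 - 2.770000)/(-0.522925 - (4.433933)) = 2.560097; f(z_3) = -0.040870

2.56010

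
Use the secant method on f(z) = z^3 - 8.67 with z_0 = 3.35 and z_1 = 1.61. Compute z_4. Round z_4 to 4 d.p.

2.0482

f(z_0) = 28.925375, f(z_1) = -4.496719
z_2 = 1.610000 - (-4.496719)·(1.610000 - 3.350000)/(-4.496719 - (28.925375)) = 1.844105; f(z_2) = -2.398706
z_3 = 1.844105 - (-2.398706)·(1.844105 - 1.610000)/(-2.398706 - (-4.496719)) = 2.111763; f(z_3) = 0.747501
z_4 = 2.111763 - (0.747501)·(2.111763 - 1.844105)/(0.747501 - (-2.398706)) = 2.048171; f(z_4) = -0.077914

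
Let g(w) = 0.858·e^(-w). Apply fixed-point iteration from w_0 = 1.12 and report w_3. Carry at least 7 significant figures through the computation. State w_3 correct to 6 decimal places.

0.448589

w_1 = g(1.120000) = 0.279948
w_2 = g(0.279948) = 0.648496
w_3 = g(0.648496) = 0.448589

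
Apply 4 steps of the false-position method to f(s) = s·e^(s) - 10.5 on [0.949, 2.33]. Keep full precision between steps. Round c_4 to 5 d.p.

1.76506

f(0.949000) = -8.048614, f(2.330000) = 13.447604
step 1: c = 1.466074, f(c) = -4.148683 < 0 → new bracket [1.466074, 2.330000]
step 2: c = 1.669762, f(c) = -1.632052 < 0 → new bracket [1.669762, 2.330000]
step 3: c = 1.741219, f(c) = -0.567579 < 0 → new bracket [1.741219, 2.330000]
step 4: c = 1.765063, f(c) = -0.188607 < 0 → new bracket [1.765063, 2.330000]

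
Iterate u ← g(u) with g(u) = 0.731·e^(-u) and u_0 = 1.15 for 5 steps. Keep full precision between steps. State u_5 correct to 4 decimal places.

0.4499

u_1 = g(1.150000) = 0.231461
u_2 = g(0.231461) = 0.579956
u_3 = g(0.579956) = 0.409304
u_4 = g(0.409304) = 0.485466
u_5 = g(0.485466) = 0.449865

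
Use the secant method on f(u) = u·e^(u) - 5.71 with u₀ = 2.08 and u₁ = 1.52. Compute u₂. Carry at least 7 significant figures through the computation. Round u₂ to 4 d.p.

f(u_0) = 10.939295, f(u_1) = 1.239782
u_2 = 1.520000 - (1.239782)·(1.520000 - 2.080000)/(1.239782 - (10.939295)) = 1.448421; f(u_2) = 0.455046

1.4484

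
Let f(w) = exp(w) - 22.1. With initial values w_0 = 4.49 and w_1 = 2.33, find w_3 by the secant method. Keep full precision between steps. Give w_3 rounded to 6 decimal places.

3.304005

f(w_0) = 67.021446, f(w_1) = -11.822058
w_2 = 2.330000 - (-11.822058)·(2.330000 - 4.490000)/(-11.822058 - (67.021446)) = 2.653878; f(w_2) = -7.890971
w_3 = 2.653878 - (-7.890971)·(2.653878 - 2.330000)/(-7.890971 - (-11.822058)) = 3.304005; f(w_3) = 5.121451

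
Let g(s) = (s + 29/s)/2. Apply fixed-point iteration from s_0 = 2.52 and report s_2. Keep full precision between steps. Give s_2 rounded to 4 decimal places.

5.5743

s_1 = g(2.520000) = 7.013968
s_2 = g(7.013968) = 5.574287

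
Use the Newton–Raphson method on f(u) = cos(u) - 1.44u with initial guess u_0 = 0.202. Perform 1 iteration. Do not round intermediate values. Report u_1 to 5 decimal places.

Newton update: u ← u − f(u)/f'(u).
f'(u) = -sin(u) - 1.44
u_0 = 0.202000: f = 0.688787, f' = -1.640629 → u_1 = 0.202000 - (0.688787)/(-1.640629) = 0.621831

0.62183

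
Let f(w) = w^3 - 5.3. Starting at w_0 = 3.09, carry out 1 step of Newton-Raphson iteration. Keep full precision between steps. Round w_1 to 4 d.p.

2.2450

Newton update: w ← w − f(w)/f'(w).
f'(w) = 3w^2
w_0 = 3.090000: f = 24.203629, f' = 28.644300 → w_1 = 3.090000 - (24.203629)/(28.644300) = 2.245028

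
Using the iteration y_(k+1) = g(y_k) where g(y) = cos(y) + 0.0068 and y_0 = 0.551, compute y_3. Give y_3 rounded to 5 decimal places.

y_1 = g(0.551000) = 0.858801
y_2 = g(0.858801) = 0.660145
y_3 = g(0.660145) = 0.796703

0.79670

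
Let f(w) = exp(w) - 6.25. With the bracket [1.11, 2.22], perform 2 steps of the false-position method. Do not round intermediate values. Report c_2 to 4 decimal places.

False-position update: c = (a·f(b) − b·f(a))/(f(b) − f(a)); replace the endpoint whose sign matches f(c).
f(1.110000) = -3.215642, f(2.220000) = 2.957331
step 1: c = 1.688224, f(c) = -0.840135 < 0 → new bracket [1.688224, 2.220000]
step 2: c = 1.805872, f(c) = -0.164725 < 0 → new bracket [1.805872, 2.220000]

1.8059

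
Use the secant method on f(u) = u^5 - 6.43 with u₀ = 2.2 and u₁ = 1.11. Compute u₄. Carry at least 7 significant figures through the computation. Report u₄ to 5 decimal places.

Secant update: u_(k+1) = u_k − f(u_k)·(u_k − u_(k-1))/(f(u_k) − f(u_(k-1))).
f(u_0) = 45.106320, f(u_1) = -4.744942
u_2 = 1.110000 - (-4.744942)·(1.110000 - 2.200000)/(-4.744942 - (45.106320)) = 1.213748; f(u_2) = -3.795833
u_3 = 1.213748 - (-3.795833)·(1.213748 - 1.110000)/(-3.795833 - (-4.744942)) = 1.628676; f(u_3) = 5.029707
u_4 = 1.628676 - (5.029707)·(1.628676 - 1.213748)/(5.029707 - (-3.795833)) = 1.392207; f(u_4) = -1.199786

1.39221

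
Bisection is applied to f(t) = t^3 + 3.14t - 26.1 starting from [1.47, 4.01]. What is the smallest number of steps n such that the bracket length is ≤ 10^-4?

Initial width b − a = 4.01 − 1.47 = 2.540000.
After n steps the width is (b−a)/2^n; need (b−a)/2^n ≤ 10^-4.
So n ≥ log₂(2.540000/10^-4) = log₂(25400.0000) ≈ 14.6325.
Hence n = 15.

15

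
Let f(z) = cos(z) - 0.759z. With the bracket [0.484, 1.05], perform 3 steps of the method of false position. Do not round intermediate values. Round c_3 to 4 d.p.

False-position update: c = (a·f(b) − b·f(a))/(f(b) − f(a)); replace the endpoint whose sign matches f(c).
f(0.484000) = 0.517785, f(1.050000) = -0.299379
step 1: c = 0.842638, f(c) = 0.025934 > 0 → new bracket [0.842638, 1.050000]
step 2: c = 0.859169, f(c) = 0.000958 > 0 → new bracket [0.859169, 1.050000]
step 3: c = 0.859778, f(c) = 0.000035 > 0 → new bracket [0.859778, 1.050000]

0.8598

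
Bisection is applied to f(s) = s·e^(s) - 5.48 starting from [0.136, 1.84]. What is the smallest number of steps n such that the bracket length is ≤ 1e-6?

Initial width b − a = 1.84 − 0.136 = 1.704000.
After n steps the width is (b−a)/2^n; need (b−a)/2^n ≤ 1e-6.
So n ≥ log₂(1.704000/1e-6) = log₂(1704000.0000) ≈ 20.7005.
Hence n = 21.

21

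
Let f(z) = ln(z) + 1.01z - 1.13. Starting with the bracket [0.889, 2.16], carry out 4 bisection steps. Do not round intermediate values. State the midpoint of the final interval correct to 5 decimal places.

f(0.889000) = -0.349768, f(2.160000) = 1.821708 (opposite signs)
step 1: m = 1.524500, f(m) = 0.831411 > 0 → root in [0.889000, 1.524500]
step 2: m = 1.206750, f(m) = 0.276748 > 0 → root in [0.889000, 1.206750]
step 3: m = 1.047875, f(m) = -0.024882 < 0 → root in [1.047875, 1.206750]
step 4: m = 1.127312, f(m) = 0.128422 > 0 → root in [1.047875, 1.127312]
Midpoint of [1.047875, 1.127312] = 1.087594

1.08759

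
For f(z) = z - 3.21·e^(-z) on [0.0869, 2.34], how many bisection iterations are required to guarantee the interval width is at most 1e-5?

18

Initial width b − a = 2.34 − 0.0869 = 2.253100.
After n steps the width is (b−a)/2^n; need (b−a)/2^n ≤ 1e-5.
So n ≥ log₂(2.253100/1e-5) = log₂(225310.0000) ≈ 17.7816.
Hence n = 18.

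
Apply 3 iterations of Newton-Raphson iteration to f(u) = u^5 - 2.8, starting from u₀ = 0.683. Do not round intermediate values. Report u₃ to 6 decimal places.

2.015689

f'(u) = 5u⁴
u_0 = 0.683000: f = -2.651371, f' = 1.088060 → u_1 = 0.683000 - (-2.651371)/(1.088060) = 3.119788
u_1 = 3.119788: f = 292.746059, f' = 473.663743 → u_2 = 3.119788 - (292.746059)/(473.663743) = 2.501741
u_2 = 2.501741: f = 95.196858, f' = 195.857283 → u_3 = 2.501741 - (95.196858)/(195.857283) = 2.015689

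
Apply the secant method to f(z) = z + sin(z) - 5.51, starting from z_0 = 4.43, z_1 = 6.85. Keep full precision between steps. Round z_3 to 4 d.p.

f(z_0) = -2.040392, f(z_1) = 1.876948
z_2 = 6.850000 - (1.876948)·(6.850000 - 4.430000)/(1.876948 - (-2.040392)) = 5.690485; f(z_2) = -0.378117
z_3 = 5.690485 - (-0.378117)·(5.690485 - 6.850000)/(-0.378117 - (1.876948)) = 5.884907; f(z_3) = -0.012926

5.8849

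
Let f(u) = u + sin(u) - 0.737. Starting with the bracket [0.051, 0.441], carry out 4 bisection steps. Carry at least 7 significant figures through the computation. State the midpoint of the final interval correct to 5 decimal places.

0.38006

f(0.051000) = -0.635022, f(0.441000) = 0.130844 (opposite signs)
step 1: m = 0.246000, f(m) = -0.247474 < 0 → root in [0.246000, 0.441000]
step 2: m = 0.343500, f(m) = -0.056715 < 0 → root in [0.343500, 0.441000]
step 3: m = 0.392250, f(m) = 0.037518 > 0 → root in [0.343500, 0.392250]
step 4: m = 0.367875, f(m) = -0.009492 < 0 → root in [0.367875, 0.392250]
Midpoint of [0.367875, 0.392250] = 0.380062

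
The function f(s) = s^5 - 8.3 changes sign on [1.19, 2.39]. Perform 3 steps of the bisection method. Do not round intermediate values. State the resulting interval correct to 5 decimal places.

f(1.190000) = -5.913646, f(2.390000) = 69.681127 (opposite signs)
step 1: m = 1.790000, f(m) = 10.076600 > 0 → root in [1.190000, 1.790000]
step 2: m = 1.490000, f(m) = -0.956022 < 0 → root in [1.490000, 1.790000]
step 3: m = 1.640000, f(m) = 3.563675 > 0 → root in [1.490000, 1.640000]

[1.49000, 1.64000]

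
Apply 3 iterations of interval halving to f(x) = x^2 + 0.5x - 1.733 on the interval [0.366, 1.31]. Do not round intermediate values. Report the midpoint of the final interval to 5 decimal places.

f(0.366000) = -1.416044, f(1.310000) = 0.638100 (opposite signs)
step 1: m = 0.838000, f(m) = -0.611756 < 0 → root in [0.838000, 1.310000]
step 2: m = 1.074000, f(m) = -0.042524 < 0 → root in [1.074000, 1.310000]
step 3: m = 1.192000, f(m) = 0.283864 > 0 → root in [1.074000, 1.192000]
Midpoint of [1.074000, 1.192000] = 1.133000

1.13300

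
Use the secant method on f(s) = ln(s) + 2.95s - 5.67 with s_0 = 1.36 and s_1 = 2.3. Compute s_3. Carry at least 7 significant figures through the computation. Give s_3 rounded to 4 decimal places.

1.7350

f(s_0) = -1.350515, f(s_1) = 1.947909
s_2 = 2.300000 - (1.947909)·(2.300000 - 1.360000)/(1.947909 - (-1.350515)) = 1.744876; f(s_2) = 0.034068
s_3 = 1.744876 - (0.034068)·(1.744876 - 2.300000)/(0.034068 - (1.947909)) = 1.734994; f(s_3) = -0.000762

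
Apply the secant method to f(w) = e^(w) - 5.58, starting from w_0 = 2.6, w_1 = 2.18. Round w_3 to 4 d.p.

f(w_0) = 7.883738, f(w_1) = 3.266306
w_2 = 2.180000 - (3.266306)·(2.180000 - 2.600000)/(3.266306 - (7.883738)) = 1.882898; f(w_2) = 0.992524
w_3 = 1.882898 - (0.992524)·(1.882898 - 2.180000)/(0.992524 - (3.266306)) = 1.753211; f(w_3) = 0.193108

1.7532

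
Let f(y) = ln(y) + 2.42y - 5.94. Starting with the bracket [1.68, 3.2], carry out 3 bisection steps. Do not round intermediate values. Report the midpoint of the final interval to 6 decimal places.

2.155000

f(1.680000) = -1.355606, f(3.200000) = 2.967151 (opposite signs)
step 1: m = 2.440000, f(m) = 0.856798 > 0 → root in [1.680000, 2.440000]
step 2: m = 2.060000, f(m) = -0.232094 < 0 → root in [2.060000, 2.440000]
step 3: m = 2.250000, f(m) = 0.315930 > 0 → root in [2.060000, 2.250000]
Midpoint of [2.060000, 2.250000] = 2.155000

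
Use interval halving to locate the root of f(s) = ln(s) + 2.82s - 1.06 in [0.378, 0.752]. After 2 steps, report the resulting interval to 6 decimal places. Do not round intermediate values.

f(0.378000) = -0.966901, f(0.752000) = 0.775621 (opposite signs)
step 1: m = 0.565000, f(m) = -0.037630 < 0 → root in [0.565000, 0.752000]
step 2: m = 0.658500, f(m) = 0.379179 > 0 → root in [0.565000, 0.658500]

[0.565000, 0.658500]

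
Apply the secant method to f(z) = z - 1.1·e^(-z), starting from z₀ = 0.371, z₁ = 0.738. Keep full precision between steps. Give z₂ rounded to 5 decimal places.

f(z_0) = -0.388048, f(z_1) = 0.212124
z_2 = 0.738000 - (0.212124)·(0.738000 - 0.371000)/(0.212124 - (-0.388048)) = 0.608288; f(z_2) = 0.009578

0.60829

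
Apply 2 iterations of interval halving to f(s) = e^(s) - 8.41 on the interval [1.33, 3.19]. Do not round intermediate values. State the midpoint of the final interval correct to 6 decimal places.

f(1.330000) = -4.628957, f(3.190000) = 15.878427 (opposite signs)
step 1: m = 2.260000, f(m) = 1.173089 > 0 → root in [1.330000, 2.260000]
step 2: m = 1.795000, f(m) = -2.390525 < 0 → root in [1.795000, 2.260000]
Midpoint of [1.795000, 2.260000] = 2.027500

2.027500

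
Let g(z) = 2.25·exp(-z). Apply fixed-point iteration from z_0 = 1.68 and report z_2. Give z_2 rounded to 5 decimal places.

z_1 = g(1.680000) = 0.419341
z_2 = g(0.419341) = 1.479329

1.47933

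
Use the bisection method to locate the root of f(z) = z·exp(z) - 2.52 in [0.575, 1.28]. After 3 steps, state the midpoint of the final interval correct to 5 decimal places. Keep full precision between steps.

0.97156

f(0.575000) = -1.498150, f(1.280000) = 2.083699 (opposite signs)
step 1: m = 0.927500, f(m) = -0.175112 < 0 → root in [0.927500, 1.280000]
step 2: m = 1.103750, f(m) = 0.808306 > 0 → root in [0.927500, 1.103750]
step 3: m = 1.015625, f(m) = 0.284231 > 0 → root in [0.927500, 1.015625]
Midpoint of [0.927500, 1.015625] = 0.971562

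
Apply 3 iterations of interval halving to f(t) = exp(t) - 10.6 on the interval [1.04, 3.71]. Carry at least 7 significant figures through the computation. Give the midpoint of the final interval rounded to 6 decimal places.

2.208125

f(1.040000) = -7.770783, f(3.710000) = 30.253807 (opposite signs)
step 1: m = 2.375000, f(m) = 0.151013 > 0 → root in [1.040000, 2.375000]
step 2: m = 1.707500, f(m) = -5.084844 < 0 → root in [1.707500, 2.375000]
step 3: m = 2.041250, f(m) = -2.899772 < 0 → root in [2.041250, 2.375000]
Midpoint of [2.041250, 2.375000] = 2.208125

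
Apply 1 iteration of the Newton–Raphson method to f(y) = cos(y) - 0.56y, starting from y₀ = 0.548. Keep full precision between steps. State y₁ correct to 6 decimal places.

1.053733

f'(y) = -sin(y) - 0.56
y_0 = 0.548000: f = 0.546688, f' = -1.080981 → y_1 = 0.548000 - (0.546688)/(-1.080981) = 1.053733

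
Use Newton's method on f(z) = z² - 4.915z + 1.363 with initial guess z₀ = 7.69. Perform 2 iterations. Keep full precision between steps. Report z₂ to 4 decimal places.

Newton update: z ← z − f(z)/f'(z).
f'(z) = 2z - 4.915
z_0 = 7.690000: f = 22.702750, f' = 10.465000 → z_1 = 7.690000 - (22.702750)/(10.465000) = 5.520602
z_1 = 5.520602: f = 4.706288, f' = 6.126204 → z_2 = 5.520602 - (4.706288)/(6.126204) = 4.752380

4.7524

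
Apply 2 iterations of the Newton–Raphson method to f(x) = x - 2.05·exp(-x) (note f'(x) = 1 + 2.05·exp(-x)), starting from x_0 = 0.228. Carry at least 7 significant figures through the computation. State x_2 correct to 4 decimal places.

x_0 = 0.228000: f = -1.404055, f' = 2.632055 → x_1 = 0.228000 - (-1.404055)/(2.632055) = 0.761444
x_1 = 0.761444: f = -0.195888, f' = 1.957332 → x_2 = 0.761444 - (-0.195888)/(1.957332) = 0.861523

0.8615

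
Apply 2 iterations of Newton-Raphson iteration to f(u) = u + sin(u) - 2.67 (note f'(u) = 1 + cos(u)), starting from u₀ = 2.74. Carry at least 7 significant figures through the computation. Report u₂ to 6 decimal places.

1475.227984

u_0 = 2.740000: f = 0.460885, f' = 0.079560 → u_1 = 2.740000 - (0.460885)/(0.079560) = -3.052893
u_1 = -3.052893: f = -5.811476, f' = 0.003931 → u_2 = -3.052893 - (-5.811476)/(0.003931) = 1475.227984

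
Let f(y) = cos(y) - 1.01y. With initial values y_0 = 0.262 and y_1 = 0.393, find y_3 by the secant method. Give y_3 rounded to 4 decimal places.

0.7300

Secant update: y_(k+1) = y_k − f(y_k)·(y_k − y_(k-1))/(f(y_k) − f(y_(k-1))).
f(y_0) = 0.701254, f(y_1) = 0.526834
y_2 = 0.393000 - (0.526834)·(0.393000 - 0.262000)/(0.526834 - (0.701254)) = 0.788686; f(y_2) = -0.091794
y_3 = 0.788686 - (-0.091794)·(0.788686 - 0.393000)/(-0.091794 - (0.526834)) = 0.729973; f(y_3) = 0.007921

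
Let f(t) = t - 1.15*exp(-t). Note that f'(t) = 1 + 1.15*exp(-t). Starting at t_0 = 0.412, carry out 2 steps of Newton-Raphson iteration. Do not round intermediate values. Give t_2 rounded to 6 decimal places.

Newton update: t ← t − f(t)/f'(t).
t_0 = 0.412000: f = -0.349673, f' = 1.761673 → t_1 = 0.412000 - (-0.349673)/(1.761673) = 0.610489
t_1 = 0.610489: f = -0.014059, f' = 1.624548 → t_2 = 0.610489 - (-0.014059)/(1.624548) = 0.619143

0.619143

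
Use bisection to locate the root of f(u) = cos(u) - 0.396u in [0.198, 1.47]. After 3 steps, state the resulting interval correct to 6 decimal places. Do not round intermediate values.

f(0.198000) = 0.902054, f(1.470000) = -0.481494 (opposite signs)
step 1: m = 0.834000, f(m) = 0.341655 > 0 → root in [0.834000, 1.470000]
step 2: m = 1.152000, f(m) = -0.049531 < 0 → root in [0.834000, 1.152000]
step 3: m = 0.993000, f(m) = 0.152951 > 0 → root in [0.993000, 1.152000]

[0.993000, 1.152000]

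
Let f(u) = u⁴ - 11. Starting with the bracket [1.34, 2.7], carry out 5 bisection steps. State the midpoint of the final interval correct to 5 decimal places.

f(1.340000) = -7.775821, f(2.700000) = 42.144100 (opposite signs)
step 1: m = 2.020000, f(m) = 5.649664 > 0 → root in [1.340000, 2.020000]
step 2: m = 1.680000, f(m) = -3.034058 < 0 → root in [1.680000, 2.020000]
step 3: m = 1.850000, f(m) = 0.713506 > 0 → root in [1.680000, 1.850000]
step 4: m = 1.765000, f(m) = -1.295373 < 0 → root in [1.765000, 1.850000]
step 5: m = 1.807500, f(m) = -0.326343 < 0 → root in [1.807500, 1.850000]
Midpoint of [1.807500, 1.850000] = 1.828750

1.82875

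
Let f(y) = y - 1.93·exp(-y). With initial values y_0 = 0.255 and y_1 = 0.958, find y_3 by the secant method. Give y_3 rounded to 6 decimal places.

Secant update: y_(k+1) = y_k − f(y_k)·(y_k − y_(k-1))/(f(y_k) − f(y_(k-1))).
f(y_0) = -1.240589, f(y_1) = 0.217537
y_2 = 0.958000 - (0.217537)·(0.958000 - 0.255000)/(0.217537 - (-1.240589)) = 0.853120; f(y_2) = 0.030778
y_3 = 0.853120 - (0.030778)·(0.853120 - 0.958000)/(0.030778 - (0.217537)) = 0.835835; f(y_3) = -0.000844

0.835835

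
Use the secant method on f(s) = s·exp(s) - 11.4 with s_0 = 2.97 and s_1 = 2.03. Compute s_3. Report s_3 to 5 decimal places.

f(s_0) = 46.491001, f(s_1) = 4.056595
s_2 = 2.030000 - (4.056595)·(2.030000 - 2.970000)/(4.056595 - (46.491001)) = 1.940139; f(s_2) = 2.102820
s_3 = 1.940139 - (2.102820)·(1.940139 - 2.030000)/(2.102820 - (4.056595)) = 1.843423; f(s_3) = 0.246980

1.84342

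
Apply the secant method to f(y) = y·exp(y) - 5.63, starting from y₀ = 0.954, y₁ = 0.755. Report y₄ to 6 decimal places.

Secant update: y_(k+1) = y_k − f(y_k)·(y_k − y_(k-1))/(f(y_k) − f(y_(k-1))).
f(y_0) = -3.153346, f(y_1) = -4.023653
y_2 = 0.755000 - (-4.023653)·(0.755000 - 0.954000)/(-4.023653 - (-3.153346)) = 1.675028; f(y_2) = 3.312883
y_3 = 1.675028 - (3.312883)·(1.675028 - 0.755000)/(3.312883 - (-4.023653)) = 1.259581; f(y_3) = -1.191309
y_4 = 1.259581 - (-1.191309)·(1.259581 - 1.675028)/(-1.191309 - (3.312883)) = 1.369462; f(y_4) = -0.243586

1.369462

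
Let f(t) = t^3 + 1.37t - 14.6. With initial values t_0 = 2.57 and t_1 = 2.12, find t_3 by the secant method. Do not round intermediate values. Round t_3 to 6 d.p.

f(t_0) = 5.895493, f(t_1) = -2.167472
t_2 = 2.120000 - (-2.167472)·(2.120000 - 2.570000)/(-2.167472 - (5.895493)) = 2.240968; f(t_2) = -0.275869
t_3 = 2.240968 - (-0.275869)·(2.240968 - 2.120000)/(-0.275869 - (-2.167472)) = 2.258610; f(t_3) = 0.016187

2.258610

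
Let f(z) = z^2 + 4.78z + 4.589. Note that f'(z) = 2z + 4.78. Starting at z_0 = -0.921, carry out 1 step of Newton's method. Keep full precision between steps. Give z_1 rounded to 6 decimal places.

z_0 = -0.921000: f = 1.034861, f' = 2.938000 → z_1 = -0.921000 - (1.034861)/(2.938000) = -1.273233

-1.273233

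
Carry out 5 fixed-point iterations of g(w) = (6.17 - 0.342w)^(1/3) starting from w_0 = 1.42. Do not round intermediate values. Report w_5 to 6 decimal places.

w_1 = g(1.420000) = 1.784681
w_2 = g(1.784681) = 1.771531
w_3 = g(1.771531) = 1.772009
w_4 = g(1.772009) = 1.771992
w_5 = g(1.771992) = 1.771992

1.771992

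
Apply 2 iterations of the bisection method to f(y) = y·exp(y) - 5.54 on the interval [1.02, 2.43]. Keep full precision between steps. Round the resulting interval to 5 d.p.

f(1.020000) = -2.711341, f(2.430000) = 22.062083 (opposite signs)
step 1: m = 1.725000, f(m) = 4.141599 > 0 → root in [1.020000, 1.725000]
step 2: m = 1.372500, f(m) = -0.125211 < 0 → root in [1.372500, 1.725000]

[1.37250, 1.72500]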